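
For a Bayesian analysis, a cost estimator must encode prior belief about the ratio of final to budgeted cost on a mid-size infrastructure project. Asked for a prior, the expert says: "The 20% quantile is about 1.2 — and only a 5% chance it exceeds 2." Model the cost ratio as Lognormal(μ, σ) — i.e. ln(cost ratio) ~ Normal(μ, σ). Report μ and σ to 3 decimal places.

μ ≈ 0.355, σ ≈ 0.205

If T ~ Lognormal(μ,σ) then ln T ~ Normal(μ,σ), so the p-quantile of ln T is μ + z_p·σ.
ln(1.2) = 0.1823 and ln(2) = 0.6931; z_{0.2} = -0.8416, z_{0.95} = 1.645.
σ = (0.6931 − 0.1823)/(1.645 − (-0.8416)) = 0.205.
μ = 0.1823 − (-0.8416)·0.205 = 0.355.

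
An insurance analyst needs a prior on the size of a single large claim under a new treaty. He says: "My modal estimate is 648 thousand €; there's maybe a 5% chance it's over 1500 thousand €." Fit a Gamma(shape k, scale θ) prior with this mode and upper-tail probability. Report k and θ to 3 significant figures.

Gamma(k,θ) with k>1 has mode (k−1)θ, so θ = 648/(k−1).
Need P(X < 1500) = 0.95 with θ tied to k this way. Start at k = 2, θ = 648: P(X<1500) ≈ 0.673.
Too low — raise k to concentrate. Iterating converges to k ≈ 4.89.
Then θ = 648/(4.89−1) ≈ 167.

k ≈ 4.89, θ ≈ 167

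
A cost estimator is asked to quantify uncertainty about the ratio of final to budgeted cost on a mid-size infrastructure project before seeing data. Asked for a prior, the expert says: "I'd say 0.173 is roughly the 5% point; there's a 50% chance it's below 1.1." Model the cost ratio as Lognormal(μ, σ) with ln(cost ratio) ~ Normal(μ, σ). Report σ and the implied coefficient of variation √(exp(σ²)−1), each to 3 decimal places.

σ ≈ 1.125, CV ≈ 1.594

If T ~ Lognormal(μ,σ) then ln T ~ Normal(μ,σ), so the p-quantile of ln T is μ + z_p·σ.
ln(0.173) = -1.754 and ln(1.1) = 0.09531; z_{0.05} = -1.645, z_{0.5} = 0.
σ = (0.09531 − -1.754)/(0 − (-1.645)) = 1.125.
μ = -1.754 − (-1.645)·1.125 = 0.095.
CV = √(exp(σ²)−1) = √(exp(1.2647)−1) = 1.594.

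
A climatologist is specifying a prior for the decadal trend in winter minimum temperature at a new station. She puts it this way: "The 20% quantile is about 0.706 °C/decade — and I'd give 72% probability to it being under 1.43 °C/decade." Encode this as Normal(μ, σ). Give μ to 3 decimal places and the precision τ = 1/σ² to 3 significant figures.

μ = 1.134, τ = 3.87

For Normal(μ,σ), the p-quantile is μ + z_p·σ. Here z_{0.2} = -0.8416, z_{0.72} = 0.5828.
So 0.706 = μ − 0.8416σ and 1.43 = μ + 0.5828σ.
Subtracting: σ = (1.43 − 0.706)/(0.5828 − (-0.8416)) = 0.508.
Then μ = 0.706 − (-0.8416)·0.508 = 1.134.
Precision τ = 1/σ² = 1/0.5083² = 3.87.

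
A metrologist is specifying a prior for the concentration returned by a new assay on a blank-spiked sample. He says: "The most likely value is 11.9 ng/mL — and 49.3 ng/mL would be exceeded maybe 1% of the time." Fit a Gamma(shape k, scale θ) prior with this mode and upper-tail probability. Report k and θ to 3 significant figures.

k ≈ 3.05, θ ≈ 5.81

Gamma(k,θ) with k>1 has mode (k−1)θ, so θ = 11.9/(k−1).
Need P(X < 49.3) = 0.99 with θ tied to k this way. Start at k = 2, θ = 11.9: P(X<49.3) ≈ 0.918.
Too low — raise k to concentrate. Iterating converges to k ≈ 3.05.
Then θ = 11.9/(3.05−1) ≈ 5.81.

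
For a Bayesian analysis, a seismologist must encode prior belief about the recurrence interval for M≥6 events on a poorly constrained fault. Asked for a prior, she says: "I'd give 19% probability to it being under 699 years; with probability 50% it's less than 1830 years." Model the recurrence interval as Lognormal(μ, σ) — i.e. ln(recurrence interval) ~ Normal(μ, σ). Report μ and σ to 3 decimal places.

μ ≈ 7.512, σ ≈ 1.096

If T ~ Lognormal(μ,σ) then ln T ~ Normal(μ,σ), so the p-quantile of ln T is μ + z_p·σ.
ln(699) = 6.55 and ln(1830) = 7.512; z_{0.19} = -0.8779, z_{0.5} = 0.
σ = (7.512 − 6.55)/(0 − (-0.8779)) = 1.096.
μ = 6.55 − (-0.8779)·1.096 = 7.512.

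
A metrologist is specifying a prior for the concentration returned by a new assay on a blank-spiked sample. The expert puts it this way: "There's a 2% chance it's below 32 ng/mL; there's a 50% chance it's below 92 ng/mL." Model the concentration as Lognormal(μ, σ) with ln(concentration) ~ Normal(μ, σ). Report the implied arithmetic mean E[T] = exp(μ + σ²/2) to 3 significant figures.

If T ~ Lognormal(μ,σ) then ln T ~ Normal(μ,σ), so the p-quantile of ln T is μ + z_p·σ.
ln(32) = 3.466 and ln(92) = 4.522; z_{0.02} = -2.054, z_{0.5} = 0.
σ = (4.522 − 3.466)/(0 − (-2.054)) = 0.514.
μ = 3.466 − (-2.054)·0.514 = 4.522.
E[T] = exp(μ + σ²/2) = exp(4.522 + 0.1322) = 105 ng/mL.

E[T] ≈ 105 ng/mL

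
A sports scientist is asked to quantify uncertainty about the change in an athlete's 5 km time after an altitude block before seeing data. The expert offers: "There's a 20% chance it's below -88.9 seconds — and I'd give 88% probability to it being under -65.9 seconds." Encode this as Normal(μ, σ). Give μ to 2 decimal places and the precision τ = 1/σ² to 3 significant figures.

For Normal(μ,σ), the p-quantile is μ + z_p·σ. Here z_{0.2} = -0.8416, z_{0.88} = 1.175.
So -88.9 = μ − 0.8416σ and -65.9 = μ + 1.175σ.
Subtracting: σ = (-65.9 − -88.9)/(1.175 − (-0.8416)) = 11.41.
Then μ = -88.9 − (-0.8416)·11.41 = -79.30.
Precision τ = 1/σ² = 1/11.41² = 0.00769.

μ = -79.30, τ = 0.00769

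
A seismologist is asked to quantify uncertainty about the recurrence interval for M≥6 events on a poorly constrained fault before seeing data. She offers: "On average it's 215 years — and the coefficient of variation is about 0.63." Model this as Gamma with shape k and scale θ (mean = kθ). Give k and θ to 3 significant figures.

k ≈ 2.52, θ ≈ 85.3

For Gamma(k, scale θ): mean = kθ, variance = kθ², so CV = 1/√k.
CV = 0.63, hence k = 1/CV² = 2.52.
Then θ = mean/k = 215/2.52 = 85.3.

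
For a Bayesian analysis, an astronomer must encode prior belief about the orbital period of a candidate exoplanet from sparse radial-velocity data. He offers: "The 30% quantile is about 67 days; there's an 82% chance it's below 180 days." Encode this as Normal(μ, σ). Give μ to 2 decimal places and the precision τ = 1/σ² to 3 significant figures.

The p-quantile of Normal(μ,σ) is μ + z_p·σ, with z_{0.3} = -0.5244 and z_{0.82} = 0.9154.
Eliminate σ: μ = (z₂·x₁ − z₁·x₂)/(z₂ − z₁) = (0.9154·67 − (-0.5244)·180)/1.44 = 108.16.
Then σ = (x₂ − x₁)/(z₂ − z₁) = (180 − 67)/1.44 = 78.48.
Precision τ = 1/σ² = 1/78.48² = 0.000162.

μ = 108.16, τ = 0.000162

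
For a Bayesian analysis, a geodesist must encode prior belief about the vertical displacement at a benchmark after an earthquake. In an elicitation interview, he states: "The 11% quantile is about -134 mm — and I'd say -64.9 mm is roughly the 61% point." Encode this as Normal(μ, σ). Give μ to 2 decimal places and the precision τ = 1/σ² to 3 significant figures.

For Normal(μ,σ), the p-quantile is μ + z_p·σ. Here z_{0.11} = -1.227, z_{0.61} = 0.2793.
So -134 = μ − 1.227σ and -64.9 = μ + 0.2793σ.
Subtracting: σ = (-64.9 − -134)/(0.2793 − (-1.227)) = 45.89.
Then μ = -134 − (-1.227)·45.89 = -77.72.
Precision τ = 1/σ² = 1/45.89² = 0.000475.

μ = -77.72, τ = 0.000475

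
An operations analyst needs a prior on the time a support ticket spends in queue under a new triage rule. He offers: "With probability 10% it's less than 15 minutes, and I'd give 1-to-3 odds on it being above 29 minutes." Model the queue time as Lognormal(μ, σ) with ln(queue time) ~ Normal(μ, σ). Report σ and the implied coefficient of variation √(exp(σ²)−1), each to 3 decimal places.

If T ~ Lognormal(μ,σ) then ln T ~ Normal(μ,σ), so the p-quantile of ln T is μ + z_p·σ.
ln(15) = 2.708 and ln(29) = 3.367; z_{0.1} = -1.282, z_{0.75} = 0.6745.
σ = (3.367 − 2.708)/(0.6745 − (-1.282)) = 0.337.
μ = 2.708 − (-1.282)·0.337 = 3.140.
CV = √(exp(σ²)−1) = √(exp(0.1136)−1) = 0.347.

σ ≈ 0.337, CV ≈ 0.347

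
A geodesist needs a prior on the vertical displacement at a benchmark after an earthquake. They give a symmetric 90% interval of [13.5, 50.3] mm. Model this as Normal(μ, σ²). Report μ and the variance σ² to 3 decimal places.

μ = 31.900, σ² = 125.136

A symmetric 90% interval runs μ ± z·σ with z = 1.645.
Half-width = 18.4, so σ = 18.4/1.645 = 11.1864 and σ² = 125.136.
μ is the interval midpoint, 31.900.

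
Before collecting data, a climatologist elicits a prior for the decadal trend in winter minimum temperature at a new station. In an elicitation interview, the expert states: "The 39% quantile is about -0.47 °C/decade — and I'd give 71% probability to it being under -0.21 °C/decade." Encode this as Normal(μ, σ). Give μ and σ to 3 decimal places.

μ = -0.383, σ = 0.312

For Normal(μ,σ), the p-quantile is μ + z_p·σ. Here z_{0.39} = -0.2793, z_{0.71} = 0.5534.
So -0.47 = μ − 0.2793σ and -0.21 = μ + 0.5534σ.
Subtracting: σ = (-0.21 − -0.47)/(0.5534 − (-0.2793)) = 0.312.
Then μ = -0.47 − (-0.2793)·0.312 = -0.383.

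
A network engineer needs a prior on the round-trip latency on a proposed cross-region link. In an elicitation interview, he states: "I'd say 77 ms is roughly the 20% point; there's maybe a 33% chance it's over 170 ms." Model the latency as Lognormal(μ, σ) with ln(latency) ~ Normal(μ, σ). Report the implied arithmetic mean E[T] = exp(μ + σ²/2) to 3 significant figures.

E[T] ≈ 157 ms

If T ~ Lognormal(μ,σ) then ln T ~ Normal(μ,σ), so the p-quantile of ln T is μ + z_p·σ.
ln(77) = 4.344 and ln(170) = 5.136; z_{0.2} = -0.8416, z_{0.67} = 0.4399.
σ = (5.136 − 4.344)/(0.4399 − (-0.8416)) = 0.618.
μ = 4.344 − (-0.8416)·0.618 = 4.864.
E[T] = exp(μ + σ²/2) = exp(4.864 + 0.1910) = 157 ms.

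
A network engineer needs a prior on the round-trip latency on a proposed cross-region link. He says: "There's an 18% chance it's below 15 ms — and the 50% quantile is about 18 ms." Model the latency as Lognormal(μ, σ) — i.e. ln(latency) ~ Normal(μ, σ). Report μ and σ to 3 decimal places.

μ ≈ 2.890, σ ≈ 0.199

If T ~ Lognormal(μ,σ) then ln T ~ Normal(μ,σ), so the p-quantile of ln T is μ + z_p·σ.
ln(15) = 2.708 and ln(18) = 2.89; z_{0.18} = -0.9154, z_{0.5} = 0.
σ = (2.89 − 2.708)/(0 − (-0.9154)) = 0.199.
μ = 2.708 − (-0.9154)·0.199 = 2.890.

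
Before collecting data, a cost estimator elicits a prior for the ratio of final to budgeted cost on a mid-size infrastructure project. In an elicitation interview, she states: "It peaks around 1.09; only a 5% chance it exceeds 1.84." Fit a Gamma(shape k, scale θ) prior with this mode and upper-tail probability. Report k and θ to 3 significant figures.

k ≈ 11.2, θ ≈ 0.107

Gamma(k,θ) with k>1 has mode (k−1)θ, so θ = 1.09/(k−1).
Need P(X < 1.84) = 0.95 with θ tied to k this way. Start at k = 2, θ = 1.09: P(X<1.84) ≈ 0.503.
Too low — raise k to concentrate. Iterating converges to k ≈ 11.2.
Then θ = 1.09/(11.2−1) ≈ 0.107.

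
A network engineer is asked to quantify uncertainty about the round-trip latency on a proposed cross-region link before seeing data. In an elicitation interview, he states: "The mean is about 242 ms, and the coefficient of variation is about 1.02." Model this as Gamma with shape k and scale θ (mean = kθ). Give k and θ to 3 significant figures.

For Gamma(k, scale θ): mean = kθ, variance = kθ², so CV = 1/√k.
CV = 1.02, hence k = 1/CV² = 0.961.
Then θ = mean/k = 242/0.961 = 252.

k ≈ 0.961, θ ≈ 252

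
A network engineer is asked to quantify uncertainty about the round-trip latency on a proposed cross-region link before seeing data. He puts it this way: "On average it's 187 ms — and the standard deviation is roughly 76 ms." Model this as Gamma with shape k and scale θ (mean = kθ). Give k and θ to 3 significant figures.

k ≈ 6.05, θ ≈ 30.9

For Gamma(k, scale θ): mean = kθ, variance = kθ², so CV = 1/√k.
CV = SD/mean = 76/187 = 0.4064, hence k = 1/CV² = 6.05.
Then θ = mean/k = 187/6.05 = 30.9.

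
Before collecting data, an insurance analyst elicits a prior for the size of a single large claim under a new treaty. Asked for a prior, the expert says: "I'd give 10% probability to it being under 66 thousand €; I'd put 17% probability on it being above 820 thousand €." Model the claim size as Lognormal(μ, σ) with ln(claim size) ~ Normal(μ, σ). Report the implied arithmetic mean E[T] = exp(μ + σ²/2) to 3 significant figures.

E[T] ≈ 528 thousand €

If T ~ Lognormal(μ,σ) then ln T ~ Normal(μ,σ), so the p-quantile of ln T is μ + z_p·σ.
ln(66) = 4.19 and ln(820) = 6.709; z_{0.1} = -1.282, z_{0.83} = 0.9542.
σ = (6.709 − 4.19)/(0.9542 − (-1.282)) = 1.127.
μ = 4.19 − (-1.282)·1.127 = 5.634.
E[T] = exp(μ + σ²/2) = exp(5.634 + 0.6351) = 528 thousand €.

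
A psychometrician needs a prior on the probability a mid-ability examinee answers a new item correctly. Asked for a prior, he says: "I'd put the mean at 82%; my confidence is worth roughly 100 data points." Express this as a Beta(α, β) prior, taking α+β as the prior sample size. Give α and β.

α = 82, β = 18

Under the effective-sample-size interpretation, Beta(α, β) has prior mean α/(α+β) and prior sample size α+β.
So α+β = 100 and α/(α+β) = 0.82, giving α = 0.82·100 = 82 and β = 100 − 82 = 18.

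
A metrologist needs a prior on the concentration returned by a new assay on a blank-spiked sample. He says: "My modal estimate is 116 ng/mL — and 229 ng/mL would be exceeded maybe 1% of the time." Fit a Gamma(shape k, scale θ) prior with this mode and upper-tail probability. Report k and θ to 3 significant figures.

k ≈ 11.6, θ ≈ 10.9

Gamma(k,θ) with k>1 has mode (k−1)θ, so θ = 116/(k−1).
Need P(X < 229) = 0.99 with θ tied to k this way. Start at k = 2, θ = 116: P(X<229) ≈ 0.587.
Too low — raise k to concentrate. Iterating converges to k ≈ 11.6.
Then θ = 116/(11.6−1) ≈ 10.9.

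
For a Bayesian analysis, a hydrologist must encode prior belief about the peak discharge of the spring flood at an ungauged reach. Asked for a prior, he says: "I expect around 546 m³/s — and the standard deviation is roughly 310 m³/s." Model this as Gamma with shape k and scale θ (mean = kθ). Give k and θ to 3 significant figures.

For Gamma(k, scale θ): mean = kθ, variance = kθ², so CV = 1/√k.
CV = SD/mean = 310/546 = 0.5678, hence k = 1/CV² = 3.1.
Then θ = mean/k = 546/3.1 = 176.

k ≈ 3.1, θ ≈ 176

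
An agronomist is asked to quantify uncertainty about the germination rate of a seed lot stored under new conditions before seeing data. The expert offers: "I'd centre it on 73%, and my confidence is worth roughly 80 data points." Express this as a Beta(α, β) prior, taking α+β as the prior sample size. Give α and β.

Under the effective-sample-size interpretation, Beta(α, β) has prior mean α/(α+β) and prior sample size α+β.
So α+β = 80 and α/(α+β) = 0.73, giving α = 0.73·80 = 58.4 and β = 80 − 58.4 = 21.6.

α = 58.4, β = 21.6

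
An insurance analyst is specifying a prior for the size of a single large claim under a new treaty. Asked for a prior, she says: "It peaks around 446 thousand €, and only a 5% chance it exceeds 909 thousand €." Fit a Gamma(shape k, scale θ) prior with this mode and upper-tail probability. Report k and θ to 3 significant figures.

Gamma(k,θ) with k>1 has mode (k−1)θ, so θ = 446/(k−1).
Need P(X < 909) = 0.95 with θ tied to k this way. Start at k = 2, θ = 446: P(X<909) ≈ 0.604.
Too low — raise k to concentrate. Iterating converges to k ≈ 6.46.
Then θ = 446/(6.46−1) ≈ 81.7.

k ≈ 6.46, θ ≈ 81.7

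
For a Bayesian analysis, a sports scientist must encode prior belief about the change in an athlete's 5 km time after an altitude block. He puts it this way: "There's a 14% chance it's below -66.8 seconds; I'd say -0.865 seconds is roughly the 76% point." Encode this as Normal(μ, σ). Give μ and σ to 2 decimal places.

The p-quantile of Normal(μ,σ) is μ + z_p·σ, with z_{0.14} = -1.08 and z_{0.76} = 0.7063.
Eliminate σ: μ = (z₂·x₁ − z₁·x₂)/(z₂ − z₁) = (0.7063·-66.8 − (-1.08)·-0.865)/1.787 = -26.93.
Then σ = (x₂ − x₁)/(z₂ − z₁) = (-0.865 − -66.8)/1.787 = 36.90.

μ = -26.93, σ = 36.90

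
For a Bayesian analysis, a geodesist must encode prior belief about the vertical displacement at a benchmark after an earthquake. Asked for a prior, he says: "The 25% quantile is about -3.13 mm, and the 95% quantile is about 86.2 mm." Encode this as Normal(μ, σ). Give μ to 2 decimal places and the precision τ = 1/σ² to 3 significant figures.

For Normal(μ,σ), the p-quantile is μ + z_p·σ. Here z_{0.25} = -0.6745, z_{0.95} = 1.645.
So -3.13 = μ − 0.6745σ and 86.2 = μ + 1.645σ.
Subtracting: σ = (86.2 − -3.13)/(1.645 − (-0.6745)) = 38.52.
Then μ = -3.13 − (-0.6745)·38.52 = 22.85.
Precision τ = 1/σ² = 1/38.52² = 0.000674.

μ = 22.85, τ = 0.000674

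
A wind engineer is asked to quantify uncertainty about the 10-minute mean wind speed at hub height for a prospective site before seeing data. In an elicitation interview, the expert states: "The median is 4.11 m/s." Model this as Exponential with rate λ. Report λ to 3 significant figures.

Exponential median = ln 2 / λ, so λ = ln 2 / 4.11 = 0.169.

λ ≈ 0.169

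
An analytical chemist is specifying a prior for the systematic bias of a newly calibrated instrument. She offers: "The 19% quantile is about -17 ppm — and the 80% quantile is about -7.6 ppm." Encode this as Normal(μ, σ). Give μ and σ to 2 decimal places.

μ = -12.20, σ = 5.47

The p-quantile of Normal(μ,σ) is μ + z_p·σ, with z_{0.19} = -0.8779 and z_{0.8} = 0.8416.
Eliminate σ: μ = (z₂·x₁ − z₁·x₂)/(z₂ − z₁) = (0.8416·-17 − (-0.8779)·-7.6)/1.72 = -12.20.
Then σ = (x₂ − x₁)/(z₂ − z₁) = (-7.6 − -17)/1.72 = 5.47.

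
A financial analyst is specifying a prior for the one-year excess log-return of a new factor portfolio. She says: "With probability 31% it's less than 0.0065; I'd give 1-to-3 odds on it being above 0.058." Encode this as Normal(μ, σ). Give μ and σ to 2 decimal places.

μ = 0.03, σ = 0.04

The p-quantile of Normal(μ,σ) is μ + z_p·σ, with z_{0.31} = -0.4959 and z_{0.75} = 0.6745.
Eliminate σ: μ = (z₂·x₁ − z₁·x₂)/(z₂ − z₁) = (0.6745·0.0065 − (-0.4959)·0.058)/1.17 = 0.03.
Then σ = (x₂ − x₁)/(z₂ − z₁) = (0.058 − 0.0065)/1.17 = 0.04.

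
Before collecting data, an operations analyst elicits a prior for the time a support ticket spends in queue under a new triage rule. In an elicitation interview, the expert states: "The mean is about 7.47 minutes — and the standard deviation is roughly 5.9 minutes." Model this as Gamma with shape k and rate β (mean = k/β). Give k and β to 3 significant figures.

For Gamma(k, rate β): mean = k/β, variance = k/β², so CV = 1/√k.
CV = SD/mean = 5.9/7.47 = 0.7898, hence k = 1/CV² = 1.6.
Then β = k/mean = 1.6/7.47 = 0.215.

k ≈ 1.6, β ≈ 0.215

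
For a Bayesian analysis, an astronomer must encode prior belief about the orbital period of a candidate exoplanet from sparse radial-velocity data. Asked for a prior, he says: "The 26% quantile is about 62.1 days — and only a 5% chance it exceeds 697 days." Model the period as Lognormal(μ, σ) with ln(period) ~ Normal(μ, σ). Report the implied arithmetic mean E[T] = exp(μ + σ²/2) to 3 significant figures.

If T ~ Lognormal(μ,σ) then ln T ~ Normal(μ,σ), so the p-quantile of ln T is μ + z_p·σ.
ln(62.1) = 4.129 and ln(697) = 6.547; z_{0.26} = -0.6433, z_{0.95} = 1.645.
σ = (6.547 − 4.129)/(1.645 − (-0.6433)) = 1.057.
μ = 4.129 − (-0.6433)·1.057 = 4.809.
E[T] = exp(μ + σ²/2) = exp(4.809 + 0.5584) = 214 days.

E[T] ≈ 214 days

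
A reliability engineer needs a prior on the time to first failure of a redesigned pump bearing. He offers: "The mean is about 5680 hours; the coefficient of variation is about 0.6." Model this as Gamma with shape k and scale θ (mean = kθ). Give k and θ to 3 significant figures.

For Gamma(k, scale θ): mean = kθ, variance = kθ², so CV = 1/√k.
CV = 0.6, hence k = 1/CV² = 2.78.
Then θ = mean/k = 5680/2.78 = 2040.

k ≈ 2.78, θ ≈ 2040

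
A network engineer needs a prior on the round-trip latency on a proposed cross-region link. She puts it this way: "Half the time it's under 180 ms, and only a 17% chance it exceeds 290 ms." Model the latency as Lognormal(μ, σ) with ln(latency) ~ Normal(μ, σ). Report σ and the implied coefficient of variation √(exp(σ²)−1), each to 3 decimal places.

σ ≈ 0.500, CV ≈ 0.533

If T ~ Lognormal(μ,σ) then ln T ~ Normal(μ,σ), so the p-quantile of ln T is μ + z_p·σ.
ln(180) = 5.193 and ln(290) = 5.67; z_{0.5} = 0, z_{0.83} = 0.9542.
σ = (5.67 − 5.193)/(0.9542 − (0)) = 0.500.
μ = 5.193 − (0)·0.500 = 5.193.
CV = √(exp(σ²)−1) = √(exp(0.2498)−1) = 0.533.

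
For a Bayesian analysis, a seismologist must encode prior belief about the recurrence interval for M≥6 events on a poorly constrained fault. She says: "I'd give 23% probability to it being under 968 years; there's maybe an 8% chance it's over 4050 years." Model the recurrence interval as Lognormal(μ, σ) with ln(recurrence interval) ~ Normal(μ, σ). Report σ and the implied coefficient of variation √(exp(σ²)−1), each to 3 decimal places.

If T ~ Lognormal(μ,σ) then ln T ~ Normal(μ,σ), so the p-quantile of ln T is μ + z_p·σ.
ln(968) = 6.875 and ln(4050) = 8.306; z_{0.23} = -0.7388, z_{0.92} = 1.405.
σ = (8.306 − 6.875)/(1.405 − (-0.7388)) = 0.668.
μ = 6.875 − (-0.7388)·0.668 = 7.368.
CV = √(exp(σ²)−1) = √(exp(0.4457)−1) = 0.749.

σ ≈ 0.668, CV ≈ 0.749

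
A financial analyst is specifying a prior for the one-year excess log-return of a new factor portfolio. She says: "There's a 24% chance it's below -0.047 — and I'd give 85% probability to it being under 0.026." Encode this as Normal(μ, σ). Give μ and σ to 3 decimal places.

μ = -0.017, σ = 0.042

The p-quantile of Normal(μ,σ) is μ + z_p·σ, with z_{0.24} = -0.7063 and z_{0.85} = 1.036.
Eliminate σ: μ = (z₂·x₁ − z₁·x₂)/(z₂ − z₁) = (1.036·-0.047 − (-0.7063)·0.026)/1.743 = -0.017.
Then σ = (x₂ − x₁)/(z₂ − z₁) = (0.026 − -0.047)/1.743 = 0.042.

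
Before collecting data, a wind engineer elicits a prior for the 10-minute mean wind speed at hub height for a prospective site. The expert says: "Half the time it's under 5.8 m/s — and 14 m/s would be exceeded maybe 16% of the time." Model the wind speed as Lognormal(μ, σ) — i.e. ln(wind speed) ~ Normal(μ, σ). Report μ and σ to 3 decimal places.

μ ≈ 1.758, σ ≈ 0.886

If T ~ Lognormal(μ,σ) then ln T ~ Normal(μ,σ), so the p-quantile of ln T is μ + z_p·σ.
ln(5.8) = 1.758 and ln(14) = 2.639; z_{0.5} = 0, z_{0.84} = 0.9945.
σ = (2.639 − 1.758)/(0.9945 − (0)) = 0.886.
μ = 1.758 − (0)·0.886 = 1.758.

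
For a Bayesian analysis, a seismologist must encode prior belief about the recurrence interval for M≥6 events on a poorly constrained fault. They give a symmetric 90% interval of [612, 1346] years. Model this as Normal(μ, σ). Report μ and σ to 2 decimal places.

μ = 979.00, σ = 223.12

A symmetric 90% interval runs μ ± z·σ with z = 1.645.
Half-width = 367, so σ = 367/1.645 = 223.12.
μ is the interval midpoint, 979.00.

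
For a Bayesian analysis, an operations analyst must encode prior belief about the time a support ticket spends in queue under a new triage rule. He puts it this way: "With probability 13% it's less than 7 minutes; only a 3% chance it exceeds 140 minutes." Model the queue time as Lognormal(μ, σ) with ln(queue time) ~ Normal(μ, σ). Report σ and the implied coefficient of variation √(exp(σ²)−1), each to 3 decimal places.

σ ≈ 0.996, CV ≈ 1.303

If T ~ Lognormal(μ,σ) then ln T ~ Normal(μ,σ), so the p-quantile of ln T is μ + z_p·σ.
ln(7) = 1.946 and ln(140) = 4.942; z_{0.13} = -1.126, z_{0.97} = 1.881.
σ = (4.942 − 1.946)/(1.881 − (-1.126)) = 0.996.
μ = 1.946 − (-1.126)·0.996 = 3.068.
CV = √(exp(σ²)−1) = √(exp(0.9924)−1) = 1.303.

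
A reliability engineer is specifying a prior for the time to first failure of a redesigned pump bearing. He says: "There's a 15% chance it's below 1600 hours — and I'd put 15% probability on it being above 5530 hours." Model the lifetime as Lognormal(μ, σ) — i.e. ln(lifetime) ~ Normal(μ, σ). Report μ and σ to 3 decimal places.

μ ≈ 7.998, σ ≈ 0.598

If T ~ Lognormal(μ,σ) then ln T ~ Normal(μ,σ), so the p-quantile of ln T is μ + z_p·σ.
ln(1600) = 7.378 and ln(5530) = 8.618; z_{0.15} = -1.036, z_{0.85} = 1.036.
σ = (8.618 − 7.378)/(1.036 − (-1.036)) = 0.598.
μ = 7.378 − (-1.036)·0.598 = 7.998.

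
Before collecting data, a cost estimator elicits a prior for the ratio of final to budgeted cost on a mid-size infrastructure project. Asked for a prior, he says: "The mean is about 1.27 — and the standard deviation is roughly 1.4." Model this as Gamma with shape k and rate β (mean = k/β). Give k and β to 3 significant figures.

For Gamma(k, rate β): mean = k/β, variance = k/β², so CV = 1/√k.
CV = SD/mean = 1.4/1.27 = 1.102, hence k = 1/CV² = 0.823.
Then β = k/mean = 0.823/1.27 = 0.648.

k ≈ 0.823, β ≈ 0.648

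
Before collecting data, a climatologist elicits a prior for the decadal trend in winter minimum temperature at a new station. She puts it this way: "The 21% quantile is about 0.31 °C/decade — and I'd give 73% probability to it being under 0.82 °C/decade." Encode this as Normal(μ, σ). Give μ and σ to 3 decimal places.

For Normal(μ,σ), the p-quantile is μ + z_p·σ. Here z_{0.21} = -0.8064, z_{0.73} = 0.6128.
So 0.31 = μ − 0.8064σ and 0.82 = μ + 0.6128σ.
Subtracting: σ = (0.82 − 0.31)/(0.6128 − (-0.8064)) = 0.359.
Then μ = 0.31 − (-0.8064)·0.359 = 0.600.

μ = 0.600, σ = 0.359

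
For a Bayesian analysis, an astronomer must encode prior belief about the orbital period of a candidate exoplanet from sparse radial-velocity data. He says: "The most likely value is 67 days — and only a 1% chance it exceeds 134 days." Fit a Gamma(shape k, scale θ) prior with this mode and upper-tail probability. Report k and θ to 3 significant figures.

k ≈ 11.2, θ ≈ 6.55

Gamma(k,θ) with k>1 has mode (k−1)θ, so θ = 67/(k−1).
Need P(X < 134) = 0.99 with θ tied to k this way. Start at k = 2, θ = 67: P(X<134) ≈ 0.594.
Too low — raise k to concentrate. Iterating converges to k ≈ 11.2.
Then θ = 67/(11.2−1) ≈ 6.55.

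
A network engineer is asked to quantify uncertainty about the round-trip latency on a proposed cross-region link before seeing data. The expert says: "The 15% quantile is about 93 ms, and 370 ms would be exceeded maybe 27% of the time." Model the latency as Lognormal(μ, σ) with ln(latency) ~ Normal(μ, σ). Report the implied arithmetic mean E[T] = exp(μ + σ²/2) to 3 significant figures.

If T ~ Lognormal(μ,σ) then ln T ~ Normal(μ,σ), so the p-quantile of ln T is μ + z_p·σ.
ln(93) = 4.533 and ln(370) = 5.914; z_{0.15} = -1.036, z_{0.73} = 0.6128.
σ = (5.914 − 4.533)/(0.6128 − (-1.036)) = 0.837.
μ = 4.533 − (-1.036)·0.837 = 5.400.
E[T] = exp(μ + σ²/2) = exp(5.400 + 0.3505) = 314 ms.

E[T] ≈ 314 ms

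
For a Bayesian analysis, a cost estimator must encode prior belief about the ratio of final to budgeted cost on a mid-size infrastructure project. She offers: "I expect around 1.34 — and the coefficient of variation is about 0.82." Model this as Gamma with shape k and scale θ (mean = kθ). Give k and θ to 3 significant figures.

For Gamma(k, scale θ): mean = kθ, variance = kθ², so CV = 1/√k.
CV = 0.82, hence k = 1/CV² = 1.49.
Then θ = mean/k = 1.34/1.49 = 0.901.

k ≈ 1.49, θ ≈ 0.901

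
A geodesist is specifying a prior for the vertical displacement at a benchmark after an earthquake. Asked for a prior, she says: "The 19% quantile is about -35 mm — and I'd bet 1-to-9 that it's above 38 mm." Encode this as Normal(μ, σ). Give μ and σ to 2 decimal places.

μ = -5.32, σ = 33.80

The p-quantile of Normal(μ,σ) is μ + z_p·σ, with z_{0.19} = -0.8779 and z_{0.9} = 1.282.
Eliminate σ: μ = (z₂·x₁ − z₁·x₂)/(z₂ − z₁) = (1.282·-35 − (-0.8779)·38)/2.159 = -5.32.
Then σ = (x₂ − x₁)/(z₂ − z₁) = (38 − -35)/2.159 = 33.80.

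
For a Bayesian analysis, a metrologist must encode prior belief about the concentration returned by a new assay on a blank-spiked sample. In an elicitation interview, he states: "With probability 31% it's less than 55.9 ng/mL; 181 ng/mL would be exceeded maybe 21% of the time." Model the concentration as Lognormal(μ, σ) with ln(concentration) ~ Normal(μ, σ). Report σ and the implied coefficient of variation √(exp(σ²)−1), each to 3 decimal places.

If T ~ Lognormal(μ,σ) then ln T ~ Normal(μ,σ), so the p-quantile of ln T is μ + z_p·σ.
ln(55.9) = 4.024 and ln(181) = 5.198; z_{0.31} = -0.4959, z_{0.79} = 0.8064.
σ = (5.198 − 4.024)/(0.8064 − (-0.4959)) = 0.902.
μ = 4.024 − (-0.4959)·0.902 = 4.471.
CV = √(exp(σ²)−1) = √(exp(0.8140)−1) = 1.121.

σ ≈ 0.902, CV ≈ 1.121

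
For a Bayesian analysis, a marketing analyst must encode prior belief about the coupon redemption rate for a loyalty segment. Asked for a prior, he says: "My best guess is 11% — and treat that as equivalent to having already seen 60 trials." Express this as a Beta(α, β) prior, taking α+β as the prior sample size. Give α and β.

Under the effective-sample-size interpretation, Beta(α, β) has prior mean α/(α+β) and prior sample size α+β.
So α+β = 60 and α/(α+β) = 0.11, giving α = 0.11·60 = 6.6 and β = 60 − 6.6 = 53.4.

α = 6.6, β = 53.4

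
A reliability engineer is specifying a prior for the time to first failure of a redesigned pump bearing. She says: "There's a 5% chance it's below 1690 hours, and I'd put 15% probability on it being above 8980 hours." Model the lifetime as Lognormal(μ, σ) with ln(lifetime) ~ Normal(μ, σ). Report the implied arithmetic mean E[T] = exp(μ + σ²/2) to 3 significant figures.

E[T] ≈ 5720 hours

If T ~ Lognormal(μ,σ) then ln T ~ Normal(μ,σ), so the p-quantile of ln T is μ + z_p·σ.
ln(1690) = 7.432 and ln(8980) = 9.103; z_{0.05} = -1.645, z_{0.85} = 1.036.
σ = (9.103 − 7.432)/(1.036 − (-1.645)) = 0.623.
μ = 7.432 − (-1.645)·0.623 = 8.457.
E[T] = exp(μ + σ²/2) = exp(8.457 + 0.1940) = 5720 hours.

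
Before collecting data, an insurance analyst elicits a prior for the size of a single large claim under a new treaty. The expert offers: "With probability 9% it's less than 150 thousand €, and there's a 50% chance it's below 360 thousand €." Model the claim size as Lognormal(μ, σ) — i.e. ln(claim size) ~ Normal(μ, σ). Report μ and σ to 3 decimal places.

If T ~ Lognormal(μ,σ) then ln T ~ Normal(μ,σ), so the p-quantile of ln T is μ + z_p·σ.
ln(150) = 5.011 and ln(360) = 5.886; z_{0.09} = -1.341, z_{0.5} = 0.
σ = (5.886 − 5.011)/(0 − (-1.341)) = 0.653.
μ = 5.011 − (-1.341)·0.653 = 5.886.

μ ≈ 5.886, σ ≈ 0.653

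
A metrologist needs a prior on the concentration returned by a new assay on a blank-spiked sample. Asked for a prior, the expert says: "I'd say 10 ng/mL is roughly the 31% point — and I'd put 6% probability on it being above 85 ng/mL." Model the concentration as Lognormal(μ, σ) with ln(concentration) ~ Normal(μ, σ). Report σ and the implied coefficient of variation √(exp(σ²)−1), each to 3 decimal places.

If T ~ Lognormal(μ,σ) then ln T ~ Normal(μ,σ), so the p-quantile of ln T is μ + z_p·σ.
ln(10) = 2.303 and ln(85) = 4.443; z_{0.31} = -0.4959, z_{0.94} = 1.555.
σ = (4.443 − 2.303)/(1.555 − (-0.4959)) = 1.044.
μ = 2.303 − (-0.4959)·1.044 = 2.820.
CV = √(exp(σ²)−1) = √(exp(1.0891)−1) = 1.404.

σ ≈ 1.044, CV ≈ 1.404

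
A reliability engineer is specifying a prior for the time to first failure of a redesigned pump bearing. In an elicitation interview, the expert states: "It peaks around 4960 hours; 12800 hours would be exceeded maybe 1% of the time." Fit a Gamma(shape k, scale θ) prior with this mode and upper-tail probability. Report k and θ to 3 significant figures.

Gamma(k,θ) with k>1 has mode (k−1)θ, so θ = 4960/(k−1).
Need P(X < 12800) = 0.99 with θ tied to k this way. Start at k = 2, θ = 4960: P(X<12800) ≈ 0.729.
Too low — raise k to concentrate. Iterating converges to k ≈ 6.19.
Then θ = 4960/(6.19−1) ≈ 956.

k ≈ 6.19, θ ≈ 956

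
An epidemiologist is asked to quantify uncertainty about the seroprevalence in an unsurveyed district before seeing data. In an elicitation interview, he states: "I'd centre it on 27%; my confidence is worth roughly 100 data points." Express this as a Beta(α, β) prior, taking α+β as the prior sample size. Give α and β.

Under the effective-sample-size interpretation, Beta(α, β) has prior mean α/(α+β) and prior sample size α+β.
So α+β = 100 and α/(α+β) = 0.27, giving α = 0.27·100 = 27 and β = 100 − 27 = 73.

α = 27, β = 73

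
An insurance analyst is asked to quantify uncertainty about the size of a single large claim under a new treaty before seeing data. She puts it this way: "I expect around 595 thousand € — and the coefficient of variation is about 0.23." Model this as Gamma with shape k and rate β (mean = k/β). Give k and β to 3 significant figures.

For Gamma(k, rate β): mean = k/β, variance = k/β², so CV = 1/√k.
CV = 0.23, hence k = 1/CV² = 18.9.
Then β = k/mean = 18.9/595 = 0.0318.

k ≈ 18.9, β ≈ 0.0318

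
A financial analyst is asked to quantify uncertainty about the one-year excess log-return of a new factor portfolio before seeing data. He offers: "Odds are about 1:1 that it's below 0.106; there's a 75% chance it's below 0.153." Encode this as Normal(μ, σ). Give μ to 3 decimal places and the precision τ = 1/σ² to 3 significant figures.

μ = 0.106, τ = 206

For Normal(μ,σ), the p-quantile is μ + z_p·σ. Here z_{0.5} = 0, z_{0.75} = 0.6745.
So 0.106 = μ + 0σ and 0.153 = μ + 0.6745σ.
Subtracting: σ = (0.153 − 0.106)/(0.6745 − (0)) = 0.070.
Then μ = 0.106 − (0)·0.070 = 0.106.
Precision τ = 1/σ² = 1/0.06968² = 206.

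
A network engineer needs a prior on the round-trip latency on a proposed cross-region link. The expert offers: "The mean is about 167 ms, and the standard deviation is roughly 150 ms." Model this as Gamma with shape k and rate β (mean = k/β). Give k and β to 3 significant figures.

k ≈ 1.24, β ≈ 0.00742

For Gamma(k, rate β): mean = k/β, variance = k/β², so CV = 1/√k.
CV = SD/mean = 150/167 = 0.8982, hence k = 1/CV² = 1.24.
Then β = k/mean = 1.24/167 = 0.00742.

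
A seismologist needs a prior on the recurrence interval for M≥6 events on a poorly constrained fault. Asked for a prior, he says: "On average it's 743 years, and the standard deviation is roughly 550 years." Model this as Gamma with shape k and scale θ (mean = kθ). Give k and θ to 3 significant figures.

k ≈ 1.82, θ ≈ 407

For Gamma(k, scale θ): mean = kθ, variance = kθ², so CV = 1/√k.
CV = SD/mean = 550/743 = 0.7402, hence k = 1/CV² = 1.82.
Then θ = mean/k = 743/1.82 = 407.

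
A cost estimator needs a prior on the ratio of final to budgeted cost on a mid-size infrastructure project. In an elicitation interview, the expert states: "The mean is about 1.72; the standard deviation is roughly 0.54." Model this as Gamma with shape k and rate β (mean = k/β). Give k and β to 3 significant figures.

For Gamma(k, rate β): mean = k/β, variance = k/β², so CV = 1/√k.
CV = SD/mean = 0.54/1.72 = 0.314, hence k = 1/CV² = 10.1.
Then β = k/mean = 10.1/1.72 = 5.9.

k ≈ 10.1, β ≈ 5.9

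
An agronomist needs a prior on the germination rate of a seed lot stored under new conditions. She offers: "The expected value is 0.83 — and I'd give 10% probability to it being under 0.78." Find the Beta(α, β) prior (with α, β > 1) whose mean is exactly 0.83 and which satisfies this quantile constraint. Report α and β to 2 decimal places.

With mean 0.83 fixed, write α = 0.83s, β = 0.17s where s = α+β.
Need P(θ < 0.78) = 0.1 under Beta(0.83s, 0.17s). Normal approximation: (q−m)/√(m(1−m)/s) ≈ z_{0.1} = -1.28, so s ≈ 0.83·0.17·(-1.28)²/(0.78−0.83)² = 92.7.
At s = 92.7: P(θ<0.78) ≈ 0.105. Adjusting to match 0.1 gives s ≈ 97.16.
So α = 0.83·97.16 ≈ 80.64, β = 0.17·97.16 ≈ 16.52.

α ≈ 80.64, β ≈ 16.52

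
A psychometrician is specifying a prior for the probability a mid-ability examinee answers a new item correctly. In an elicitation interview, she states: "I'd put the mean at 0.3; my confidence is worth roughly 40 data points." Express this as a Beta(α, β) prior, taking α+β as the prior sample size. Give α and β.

Under the effective-sample-size interpretation, Beta(α, β) has prior mean α/(α+β) and prior sample size α+β.
So α+β = 40 and α/(α+β) = 0.3, giving α = 0.3·40 = 12 and β = 40 − 12 = 28.

α = 12, β = 28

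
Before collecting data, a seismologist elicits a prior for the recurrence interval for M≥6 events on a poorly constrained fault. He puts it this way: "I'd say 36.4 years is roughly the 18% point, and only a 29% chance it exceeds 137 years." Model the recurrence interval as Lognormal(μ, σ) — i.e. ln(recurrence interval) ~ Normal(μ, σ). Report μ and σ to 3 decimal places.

If T ~ Lognormal(μ,σ) then ln T ~ Normal(μ,σ), so the p-quantile of ln T is μ + z_p·σ.
ln(36.4) = 3.595 and ln(137) = 4.92; z_{0.18} = -0.9154, z_{0.71} = 0.5534.
σ = (4.92 − 3.595)/(0.5534 − (-0.9154)) = 0.902.
μ = 3.595 − (-0.9154)·0.902 = 4.421.

μ ≈ 4.421, σ ≈ 0.902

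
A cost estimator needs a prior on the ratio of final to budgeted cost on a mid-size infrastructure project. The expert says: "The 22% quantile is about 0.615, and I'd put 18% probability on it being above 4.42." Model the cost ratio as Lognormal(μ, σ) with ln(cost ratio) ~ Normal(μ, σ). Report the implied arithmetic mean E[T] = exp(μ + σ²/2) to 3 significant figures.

If T ~ Lognormal(μ,σ) then ln T ~ Normal(μ,σ), so the p-quantile of ln T is μ + z_p·σ.
ln(0.615) = -0.4861 and ln(4.42) = 1.486; z_{0.22} = -0.7722, z_{0.82} = 0.9154.
σ = (1.486 − -0.4861)/(0.9154 − (-0.7722)) = 1.169.
μ = -0.4861 − (-0.7722)·1.169 = 0.416.
E[T] = exp(μ + σ²/2) = exp(0.416 + 0.6829) = 3.

E[T] ≈ 3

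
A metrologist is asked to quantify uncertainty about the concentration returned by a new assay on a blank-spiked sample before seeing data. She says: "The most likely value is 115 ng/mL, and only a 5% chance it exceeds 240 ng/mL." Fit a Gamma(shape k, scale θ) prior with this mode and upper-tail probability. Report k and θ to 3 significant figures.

k ≈ 6.1, θ ≈ 22.5

Gamma(k,θ) with k>1 has mode (k−1)θ, so θ = 115/(k−1).
Need P(X < 240) = 0.95 with θ tied to k this way. Start at k = 2, θ = 115: P(X<240) ≈ 0.617.
Too low — raise k to concentrate. Iterating converges to k ≈ 6.1.
Then θ = 115/(6.1−1) ≈ 22.5.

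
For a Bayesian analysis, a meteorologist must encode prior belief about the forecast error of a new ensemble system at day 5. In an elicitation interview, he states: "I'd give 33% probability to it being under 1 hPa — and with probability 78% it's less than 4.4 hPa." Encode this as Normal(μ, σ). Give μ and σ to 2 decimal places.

The p-quantile of Normal(μ,σ) is μ + z_p·σ, with z_{0.33} = -0.4399 and z_{0.78} = 0.7722.
Eliminate σ: μ = (z₂·x₁ − z₁·x₂)/(z₂ − z₁) = (0.7722·1 − (-0.4399)·4.4)/1.212 = 2.23.
Then σ = (x₂ − x₁)/(z₂ − z₁) = (4.4 − 1)/1.212 = 2.81.

μ = 2.23, σ = 2.81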